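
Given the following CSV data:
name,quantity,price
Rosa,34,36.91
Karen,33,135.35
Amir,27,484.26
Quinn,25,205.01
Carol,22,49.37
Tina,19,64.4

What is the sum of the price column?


Values in 'price' column:
  Row 1: 36.91
  Row 2: 135.35
  Row 3: 484.26
  Row 4: 205.01
  Row 5: 49.37
  Row 6: 64.4
Sum = 36.91 + 135.35 + 484.26 + 205.01 + 49.37 + 64.4 = 975.3

ANSWER: 975.3


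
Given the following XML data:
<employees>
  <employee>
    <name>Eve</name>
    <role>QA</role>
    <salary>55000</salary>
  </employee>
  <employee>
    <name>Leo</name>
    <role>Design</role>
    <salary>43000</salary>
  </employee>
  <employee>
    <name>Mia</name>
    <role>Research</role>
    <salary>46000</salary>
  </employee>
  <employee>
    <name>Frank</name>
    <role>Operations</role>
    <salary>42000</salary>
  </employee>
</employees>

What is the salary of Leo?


Searching for <employee> with <name>Leo</name>
Found at position 2
<salary>43000</salary>

ANSWER: 43000


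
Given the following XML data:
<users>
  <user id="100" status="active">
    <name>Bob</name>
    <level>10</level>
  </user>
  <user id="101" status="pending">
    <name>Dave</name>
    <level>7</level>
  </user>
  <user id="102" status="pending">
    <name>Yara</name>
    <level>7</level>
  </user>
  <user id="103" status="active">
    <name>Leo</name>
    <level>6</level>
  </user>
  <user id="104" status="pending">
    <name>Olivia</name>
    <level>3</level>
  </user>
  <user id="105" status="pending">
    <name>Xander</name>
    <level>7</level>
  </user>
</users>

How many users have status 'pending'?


Counting users with status='pending':
  Dave (id=101) -> MATCH
  Yara (id=102) -> MATCH
  Olivia (id=104) -> MATCH
  Xander (id=105) -> MATCH
Count: 4

ANSWER: 4


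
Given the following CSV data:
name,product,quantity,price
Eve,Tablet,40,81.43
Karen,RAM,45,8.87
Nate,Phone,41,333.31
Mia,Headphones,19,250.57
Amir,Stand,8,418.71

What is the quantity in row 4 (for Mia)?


Row 4: Mia
Column 'quantity' = 19

ANSWER: 19


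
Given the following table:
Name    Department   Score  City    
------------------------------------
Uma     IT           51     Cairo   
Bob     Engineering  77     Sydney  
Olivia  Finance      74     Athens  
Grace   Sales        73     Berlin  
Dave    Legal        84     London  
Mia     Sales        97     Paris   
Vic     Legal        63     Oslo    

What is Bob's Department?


Row 2: Bob
Department = Engineering

ANSWER: Engineering


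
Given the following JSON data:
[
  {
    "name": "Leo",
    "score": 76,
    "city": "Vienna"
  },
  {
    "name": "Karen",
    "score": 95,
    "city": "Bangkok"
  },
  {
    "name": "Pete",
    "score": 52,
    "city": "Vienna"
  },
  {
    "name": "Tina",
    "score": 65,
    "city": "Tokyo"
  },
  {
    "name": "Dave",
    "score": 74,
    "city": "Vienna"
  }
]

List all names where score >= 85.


Filtering records where score >= 85:
  Leo (score=76) -> no
  Karen (score=95) -> YES
  Pete (score=52) -> no
  Tina (score=65) -> no
  Dave (score=74) -> no


ANSWER: Karen


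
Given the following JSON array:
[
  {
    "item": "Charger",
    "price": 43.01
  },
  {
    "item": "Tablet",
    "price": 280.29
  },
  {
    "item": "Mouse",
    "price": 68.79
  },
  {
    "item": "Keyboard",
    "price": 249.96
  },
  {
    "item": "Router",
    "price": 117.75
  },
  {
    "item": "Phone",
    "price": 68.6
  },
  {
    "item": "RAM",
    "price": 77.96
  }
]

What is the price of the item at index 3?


Array index 3 -> Keyboard
price = 249.96

ANSWER: 249.96


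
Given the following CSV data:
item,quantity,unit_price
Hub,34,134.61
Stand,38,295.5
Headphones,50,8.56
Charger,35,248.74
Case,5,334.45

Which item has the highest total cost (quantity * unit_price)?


Computing row totals:
  Hub: 4576.74
  Stand: 11229.0
  Headphones: 428.0
  Charger: 8705.9
  Case: 1672.25
Maximum: Stand (11229.0)

ANSWER: Stand


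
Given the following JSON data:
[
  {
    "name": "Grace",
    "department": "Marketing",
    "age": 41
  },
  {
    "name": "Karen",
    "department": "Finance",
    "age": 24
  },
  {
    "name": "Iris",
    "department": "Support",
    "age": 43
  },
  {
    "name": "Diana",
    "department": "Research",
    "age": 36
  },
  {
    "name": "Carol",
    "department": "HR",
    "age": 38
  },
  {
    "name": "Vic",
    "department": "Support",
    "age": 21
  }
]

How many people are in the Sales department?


Scanning records for department = Sales
  No matches found
Count: 0

ANSWER: 0


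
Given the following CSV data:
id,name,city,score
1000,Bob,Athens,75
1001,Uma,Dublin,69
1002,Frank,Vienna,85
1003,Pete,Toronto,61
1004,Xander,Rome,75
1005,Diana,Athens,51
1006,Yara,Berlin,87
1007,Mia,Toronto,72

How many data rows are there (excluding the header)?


Counting rows (excluding header):
Header: id,name,city,score
Data rows: 8

ANSWER: 8


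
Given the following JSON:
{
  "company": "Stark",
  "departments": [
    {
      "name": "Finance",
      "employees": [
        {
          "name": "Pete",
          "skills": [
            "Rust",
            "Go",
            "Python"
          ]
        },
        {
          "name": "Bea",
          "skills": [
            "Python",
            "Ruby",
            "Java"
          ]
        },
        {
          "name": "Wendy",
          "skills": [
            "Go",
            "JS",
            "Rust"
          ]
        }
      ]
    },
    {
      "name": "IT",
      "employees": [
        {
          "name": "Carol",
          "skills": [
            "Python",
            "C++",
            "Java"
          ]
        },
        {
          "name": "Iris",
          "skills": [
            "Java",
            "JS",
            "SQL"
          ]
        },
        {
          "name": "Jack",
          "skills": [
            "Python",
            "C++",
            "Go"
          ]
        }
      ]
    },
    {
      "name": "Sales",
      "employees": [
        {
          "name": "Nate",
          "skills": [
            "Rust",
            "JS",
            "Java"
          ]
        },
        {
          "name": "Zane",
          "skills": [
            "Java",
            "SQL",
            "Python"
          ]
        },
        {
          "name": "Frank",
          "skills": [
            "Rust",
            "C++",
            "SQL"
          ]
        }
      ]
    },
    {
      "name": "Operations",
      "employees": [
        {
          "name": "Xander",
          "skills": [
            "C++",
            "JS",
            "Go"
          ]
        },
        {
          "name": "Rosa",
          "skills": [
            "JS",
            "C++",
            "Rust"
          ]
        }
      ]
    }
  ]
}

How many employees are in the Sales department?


Path: departments[2].employees
Count: 3

ANSWER: 3


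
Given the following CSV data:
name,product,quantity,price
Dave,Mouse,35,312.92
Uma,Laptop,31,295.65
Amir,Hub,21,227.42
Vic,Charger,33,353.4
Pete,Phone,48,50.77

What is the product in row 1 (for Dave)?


Row 1: Dave
Column 'product' = Mouse

ANSWER: Mouse


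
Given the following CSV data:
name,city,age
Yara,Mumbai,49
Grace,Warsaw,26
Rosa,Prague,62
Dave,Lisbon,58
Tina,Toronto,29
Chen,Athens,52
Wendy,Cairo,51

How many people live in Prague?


Scanning city column for 'Prague':
  Row 3: Rosa -> MATCH
Total matches: 1

ANSWER: 1


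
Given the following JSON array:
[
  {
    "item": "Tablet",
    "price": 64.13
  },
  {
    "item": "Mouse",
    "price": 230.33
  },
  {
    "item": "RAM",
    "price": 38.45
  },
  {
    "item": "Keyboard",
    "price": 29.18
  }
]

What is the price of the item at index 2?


Array index 2 -> RAM
price = 38.45

ANSWER: 38.45


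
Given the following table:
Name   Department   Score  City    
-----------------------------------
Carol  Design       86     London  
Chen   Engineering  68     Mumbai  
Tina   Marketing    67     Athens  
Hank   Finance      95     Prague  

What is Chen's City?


Row 2: Chen
City = Mumbai

ANSWER: Mumbai


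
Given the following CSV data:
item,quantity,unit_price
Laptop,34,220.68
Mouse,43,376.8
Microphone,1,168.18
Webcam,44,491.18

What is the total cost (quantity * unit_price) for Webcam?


Row: Webcam
quantity = 44
unit_price = 491.18
total = 44 * 491.18 = 21611.92

ANSWER: 21611.92


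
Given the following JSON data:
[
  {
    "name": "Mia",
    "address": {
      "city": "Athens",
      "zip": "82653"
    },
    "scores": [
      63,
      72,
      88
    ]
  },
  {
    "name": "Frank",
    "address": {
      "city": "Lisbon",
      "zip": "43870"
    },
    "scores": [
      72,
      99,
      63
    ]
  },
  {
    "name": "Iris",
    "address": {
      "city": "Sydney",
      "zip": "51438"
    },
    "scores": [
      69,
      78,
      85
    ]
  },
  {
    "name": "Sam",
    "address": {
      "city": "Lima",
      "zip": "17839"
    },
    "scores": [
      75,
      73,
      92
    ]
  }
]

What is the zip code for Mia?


Path: records[0].address.zip
Value: 82653

ANSWER: 82653


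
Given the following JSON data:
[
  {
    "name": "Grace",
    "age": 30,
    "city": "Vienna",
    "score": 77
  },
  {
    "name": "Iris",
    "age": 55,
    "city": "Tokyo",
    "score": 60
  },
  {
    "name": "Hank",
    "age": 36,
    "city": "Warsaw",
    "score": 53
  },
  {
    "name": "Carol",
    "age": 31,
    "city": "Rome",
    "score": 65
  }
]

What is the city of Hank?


Looking up record where name = Hank
Record index: 2
Field 'city' = Warsaw

ANSWER: Warsaw


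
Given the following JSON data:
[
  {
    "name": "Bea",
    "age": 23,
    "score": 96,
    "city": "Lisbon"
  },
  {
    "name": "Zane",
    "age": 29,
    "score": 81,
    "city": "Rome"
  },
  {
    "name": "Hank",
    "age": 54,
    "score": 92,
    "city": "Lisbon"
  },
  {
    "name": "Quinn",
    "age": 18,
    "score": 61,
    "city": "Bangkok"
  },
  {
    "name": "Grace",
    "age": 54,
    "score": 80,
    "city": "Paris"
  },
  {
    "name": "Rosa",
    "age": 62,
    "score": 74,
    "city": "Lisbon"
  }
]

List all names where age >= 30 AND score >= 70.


Checking both conditions:
  Bea (age=23, score=96) -> no
  Zane (age=29, score=81) -> no
  Hank (age=54, score=92) -> YES
  Quinn (age=18, score=61) -> no
  Grace (age=54, score=80) -> YES
  Rosa (age=62, score=74) -> YES


ANSWER: Hank, Grace, Rosa


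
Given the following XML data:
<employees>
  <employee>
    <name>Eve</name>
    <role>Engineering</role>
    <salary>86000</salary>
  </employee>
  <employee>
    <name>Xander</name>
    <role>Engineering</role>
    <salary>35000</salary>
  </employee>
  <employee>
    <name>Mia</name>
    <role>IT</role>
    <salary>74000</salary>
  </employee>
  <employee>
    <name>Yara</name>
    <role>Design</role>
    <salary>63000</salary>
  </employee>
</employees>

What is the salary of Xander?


Searching for <employee> with <name>Xander</name>
Found at position 2
<salary>35000</salary>

ANSWER: 35000


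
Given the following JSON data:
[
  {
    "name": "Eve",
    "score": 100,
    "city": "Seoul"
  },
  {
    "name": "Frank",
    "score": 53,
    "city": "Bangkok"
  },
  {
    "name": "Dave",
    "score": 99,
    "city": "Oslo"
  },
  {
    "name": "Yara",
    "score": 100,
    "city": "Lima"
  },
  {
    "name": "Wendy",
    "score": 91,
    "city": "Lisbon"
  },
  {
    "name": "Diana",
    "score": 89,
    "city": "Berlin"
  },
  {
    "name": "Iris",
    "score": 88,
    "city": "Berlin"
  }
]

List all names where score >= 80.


Filtering records where score >= 80:
  Eve (score=100) -> YES
  Frank (score=53) -> no
  Dave (score=99) -> YES
  Yara (score=100) -> YES
  Wendy (score=91) -> YES
  Diana (score=89) -> YES
  Iris (score=88) -> YES


ANSWER: Eve, Dave, Yara, Wendy, Diana, Iris


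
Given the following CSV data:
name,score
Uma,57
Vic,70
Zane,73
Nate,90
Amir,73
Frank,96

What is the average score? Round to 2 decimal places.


Scores: 57, 70, 73, 90, 73, 96
Sum = 459
Count = 6
Average = 459 / 6 = 76.50

ANSWER: 76.50


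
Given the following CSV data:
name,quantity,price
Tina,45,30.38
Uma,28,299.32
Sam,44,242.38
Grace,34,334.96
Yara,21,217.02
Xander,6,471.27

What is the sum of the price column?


Values in 'price' column:
  Row 1: 30.38
  Row 2: 299.32
  Row 3: 242.38
  Row 4: 334.96
  Row 5: 217.02
  Row 6: 471.27
Sum = 30.38 + 299.32 + 242.38 + 334.96 + 217.02 + 471.27 = 1595.33

ANSWER: 1595.33


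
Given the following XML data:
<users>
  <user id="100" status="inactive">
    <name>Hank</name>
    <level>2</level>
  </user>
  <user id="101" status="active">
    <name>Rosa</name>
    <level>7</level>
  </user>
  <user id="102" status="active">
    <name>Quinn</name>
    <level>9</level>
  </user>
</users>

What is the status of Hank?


Finding user with name = Hank
user id="100" status="inactive"

ANSWER: inactive


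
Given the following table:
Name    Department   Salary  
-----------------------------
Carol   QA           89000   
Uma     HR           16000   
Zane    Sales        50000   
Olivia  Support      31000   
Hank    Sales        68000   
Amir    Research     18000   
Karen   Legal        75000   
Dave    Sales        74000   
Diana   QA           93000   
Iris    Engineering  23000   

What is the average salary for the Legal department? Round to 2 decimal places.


Legal department members:
  Karen: 75000
Sum = 75000
Count = 1
Average = 75000 / 1 = 75000.00

ANSWER: 75000.00


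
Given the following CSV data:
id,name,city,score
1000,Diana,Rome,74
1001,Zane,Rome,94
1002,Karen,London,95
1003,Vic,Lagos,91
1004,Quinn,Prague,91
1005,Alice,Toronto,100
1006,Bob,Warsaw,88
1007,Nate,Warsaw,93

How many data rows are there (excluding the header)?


Counting rows (excluding header):
Header: id,name,city,score
Data rows: 8

ANSWER: 8


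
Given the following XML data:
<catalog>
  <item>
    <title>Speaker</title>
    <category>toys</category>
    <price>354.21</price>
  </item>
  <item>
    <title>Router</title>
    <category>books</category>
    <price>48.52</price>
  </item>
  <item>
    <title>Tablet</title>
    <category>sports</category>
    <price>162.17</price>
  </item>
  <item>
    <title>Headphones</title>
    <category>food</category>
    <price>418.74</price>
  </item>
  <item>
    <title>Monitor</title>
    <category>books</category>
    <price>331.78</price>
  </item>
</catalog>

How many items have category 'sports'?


Scanning <item> elements for <category>sports</category>:
  Item 3: Tablet -> MATCH
Count: 1

ANSWER: 1


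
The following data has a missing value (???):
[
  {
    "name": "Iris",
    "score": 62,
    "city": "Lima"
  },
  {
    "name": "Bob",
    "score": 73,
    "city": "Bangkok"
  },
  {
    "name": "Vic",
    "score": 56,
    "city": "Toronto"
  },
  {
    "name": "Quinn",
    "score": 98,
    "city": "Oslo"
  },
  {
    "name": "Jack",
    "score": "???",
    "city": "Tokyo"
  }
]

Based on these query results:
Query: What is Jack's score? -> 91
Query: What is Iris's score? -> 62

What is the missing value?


The missing value is Jack's score
From query: Jack's score = 91

ANSWER: 91


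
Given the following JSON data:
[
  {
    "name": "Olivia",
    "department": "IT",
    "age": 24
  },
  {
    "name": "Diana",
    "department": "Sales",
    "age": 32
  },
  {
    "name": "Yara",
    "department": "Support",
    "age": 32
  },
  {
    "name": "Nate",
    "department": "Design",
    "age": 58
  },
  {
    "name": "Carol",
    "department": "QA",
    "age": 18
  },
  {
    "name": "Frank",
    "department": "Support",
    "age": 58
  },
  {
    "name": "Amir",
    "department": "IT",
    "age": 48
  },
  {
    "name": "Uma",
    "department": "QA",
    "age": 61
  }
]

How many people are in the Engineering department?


Scanning records for department = Engineering
  No matches found
Count: 0

ANSWER: 0


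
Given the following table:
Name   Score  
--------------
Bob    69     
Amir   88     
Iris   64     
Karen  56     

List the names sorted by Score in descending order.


Sorting by Score (descending):
  Amir: 88
  Bob: 69
  Iris: 64
  Karen: 56


ANSWER: Amir, Bob, Iris, Karen


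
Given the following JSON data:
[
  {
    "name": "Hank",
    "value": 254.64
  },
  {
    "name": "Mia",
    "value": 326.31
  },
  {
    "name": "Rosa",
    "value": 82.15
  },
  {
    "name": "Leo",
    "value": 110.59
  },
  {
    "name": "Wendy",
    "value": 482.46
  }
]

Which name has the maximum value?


Comparing values:
  Hank: 254.64
  Mia: 326.31
  Rosa: 82.15
  Leo: 110.59
  Wendy: 482.46
Maximum: Wendy (482.46)

ANSWER: Wendy


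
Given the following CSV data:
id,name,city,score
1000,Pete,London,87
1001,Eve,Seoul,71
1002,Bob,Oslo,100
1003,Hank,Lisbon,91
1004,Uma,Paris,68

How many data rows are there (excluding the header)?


Counting rows (excluding header):
Header: id,name,city,score
Data rows: 5

ANSWER: 5


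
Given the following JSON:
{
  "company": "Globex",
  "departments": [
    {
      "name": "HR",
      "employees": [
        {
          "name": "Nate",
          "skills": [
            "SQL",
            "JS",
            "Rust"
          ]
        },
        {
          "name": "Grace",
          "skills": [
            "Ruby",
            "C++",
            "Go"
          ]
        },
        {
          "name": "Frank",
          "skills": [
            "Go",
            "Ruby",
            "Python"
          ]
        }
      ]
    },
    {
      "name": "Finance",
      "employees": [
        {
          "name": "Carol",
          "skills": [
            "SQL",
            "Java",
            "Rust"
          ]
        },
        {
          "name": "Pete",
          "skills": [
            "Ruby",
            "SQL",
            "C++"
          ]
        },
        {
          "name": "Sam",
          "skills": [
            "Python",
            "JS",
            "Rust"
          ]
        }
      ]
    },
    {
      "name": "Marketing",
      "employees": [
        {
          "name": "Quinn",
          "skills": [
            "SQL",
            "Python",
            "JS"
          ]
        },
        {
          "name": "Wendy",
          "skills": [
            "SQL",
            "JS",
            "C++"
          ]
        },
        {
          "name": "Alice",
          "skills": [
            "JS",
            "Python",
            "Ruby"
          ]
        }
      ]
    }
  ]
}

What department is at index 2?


Path: departments[2].name
Value: Marketing

ANSWER: Marketing


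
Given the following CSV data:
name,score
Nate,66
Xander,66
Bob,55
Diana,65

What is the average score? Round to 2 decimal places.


Scores: 66, 66, 55, 65
Sum = 252
Count = 4
Average = 252 / 4 = 63.00

ANSWER: 63.00


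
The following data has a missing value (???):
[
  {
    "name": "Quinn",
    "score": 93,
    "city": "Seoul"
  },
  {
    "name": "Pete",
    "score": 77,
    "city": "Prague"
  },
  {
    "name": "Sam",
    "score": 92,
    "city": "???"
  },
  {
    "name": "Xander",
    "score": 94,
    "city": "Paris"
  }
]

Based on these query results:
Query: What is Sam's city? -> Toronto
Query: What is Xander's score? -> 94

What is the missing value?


The missing value is Sam's city
From query: Sam's city = Toronto

ANSWER: Toronto


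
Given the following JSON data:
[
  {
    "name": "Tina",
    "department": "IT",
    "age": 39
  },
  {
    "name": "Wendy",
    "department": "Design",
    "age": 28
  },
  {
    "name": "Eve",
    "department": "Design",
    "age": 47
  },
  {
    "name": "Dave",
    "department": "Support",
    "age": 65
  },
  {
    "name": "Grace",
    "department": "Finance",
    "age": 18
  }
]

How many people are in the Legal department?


Scanning records for department = Legal
  No matches found
Count: 0

ANSWER: 0


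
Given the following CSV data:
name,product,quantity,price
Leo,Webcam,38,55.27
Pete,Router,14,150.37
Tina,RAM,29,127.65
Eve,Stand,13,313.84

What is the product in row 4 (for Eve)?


Row 4: Eve
Column 'product' = Stand

ANSWER: Stand


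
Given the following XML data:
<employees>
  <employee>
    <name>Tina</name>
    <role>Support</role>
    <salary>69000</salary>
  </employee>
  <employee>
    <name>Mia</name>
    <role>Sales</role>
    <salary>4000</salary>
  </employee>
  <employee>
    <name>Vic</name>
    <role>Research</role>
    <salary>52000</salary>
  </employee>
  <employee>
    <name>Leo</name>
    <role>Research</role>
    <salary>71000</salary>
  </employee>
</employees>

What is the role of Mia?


Searching for <employee> with <name>Mia</name>
Found at position 2
<role>Sales</role>

ANSWER: Sales


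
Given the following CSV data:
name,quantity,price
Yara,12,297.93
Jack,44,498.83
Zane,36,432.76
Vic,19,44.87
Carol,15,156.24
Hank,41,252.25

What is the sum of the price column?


Values in 'price' column:
  Row 1: 297.93
  Row 2: 498.83
  Row 3: 432.76
  Row 4: 44.87
  Row 5: 156.24
  Row 6: 252.25
Sum = 297.93 + 498.83 + 432.76 + 44.87 + 156.24 + 252.25 = 1682.88

ANSWER: 1682.88


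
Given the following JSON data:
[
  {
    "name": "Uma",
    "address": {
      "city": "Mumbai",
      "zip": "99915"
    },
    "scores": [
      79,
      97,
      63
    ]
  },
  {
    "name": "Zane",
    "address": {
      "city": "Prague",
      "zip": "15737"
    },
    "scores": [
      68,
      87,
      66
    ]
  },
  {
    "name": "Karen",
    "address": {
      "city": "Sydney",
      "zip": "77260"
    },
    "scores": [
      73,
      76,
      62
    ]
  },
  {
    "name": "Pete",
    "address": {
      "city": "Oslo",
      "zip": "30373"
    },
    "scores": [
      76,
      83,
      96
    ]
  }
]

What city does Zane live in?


Path: records[1].address.city
Value: Prague

ANSWER: Prague


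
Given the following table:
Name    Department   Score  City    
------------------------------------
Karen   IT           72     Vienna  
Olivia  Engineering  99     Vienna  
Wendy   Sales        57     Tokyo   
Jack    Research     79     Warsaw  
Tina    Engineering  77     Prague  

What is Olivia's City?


Row 2: Olivia
City = Vienna

ANSWER: Vienna


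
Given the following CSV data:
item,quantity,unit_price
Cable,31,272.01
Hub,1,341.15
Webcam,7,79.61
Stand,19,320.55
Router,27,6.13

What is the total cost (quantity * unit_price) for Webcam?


Row: Webcam
quantity = 7
unit_price = 79.61
total = 7 * 79.61 = 557.27

ANSWER: 557.27


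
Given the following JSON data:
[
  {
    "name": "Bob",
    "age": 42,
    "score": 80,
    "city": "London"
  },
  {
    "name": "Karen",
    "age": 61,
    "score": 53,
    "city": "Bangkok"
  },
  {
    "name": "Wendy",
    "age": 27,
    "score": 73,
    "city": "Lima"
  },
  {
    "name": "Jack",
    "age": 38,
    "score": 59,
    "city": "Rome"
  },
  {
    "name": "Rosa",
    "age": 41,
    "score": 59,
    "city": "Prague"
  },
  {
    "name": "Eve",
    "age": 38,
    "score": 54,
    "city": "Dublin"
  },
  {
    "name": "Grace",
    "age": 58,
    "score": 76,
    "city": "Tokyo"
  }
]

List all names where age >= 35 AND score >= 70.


Checking both conditions:
  Bob (age=42, score=80) -> YES
  Karen (age=61, score=53) -> no
  Wendy (age=27, score=73) -> no
  Jack (age=38, score=59) -> no
  Rosa (age=41, score=59) -> no
  Eve (age=38, score=54) -> no
  Grace (age=58, score=76) -> YES


ANSWER: Bob, Grace


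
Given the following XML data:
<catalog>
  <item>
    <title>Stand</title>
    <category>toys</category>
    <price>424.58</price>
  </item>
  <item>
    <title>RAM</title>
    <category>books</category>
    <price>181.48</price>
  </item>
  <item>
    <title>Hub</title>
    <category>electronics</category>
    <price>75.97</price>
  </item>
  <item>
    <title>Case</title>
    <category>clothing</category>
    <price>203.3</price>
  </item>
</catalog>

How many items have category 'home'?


Scanning <item> elements for <category>home</category>:
Count: 0

ANSWER: 0


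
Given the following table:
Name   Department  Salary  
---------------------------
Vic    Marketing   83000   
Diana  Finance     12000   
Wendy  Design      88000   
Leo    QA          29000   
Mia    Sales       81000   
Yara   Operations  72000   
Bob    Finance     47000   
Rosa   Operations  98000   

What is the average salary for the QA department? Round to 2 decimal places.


QA department members:
  Leo: 29000
Sum = 29000
Count = 1
Average = 29000 / 1 = 29000.00

ANSWER: 29000.00


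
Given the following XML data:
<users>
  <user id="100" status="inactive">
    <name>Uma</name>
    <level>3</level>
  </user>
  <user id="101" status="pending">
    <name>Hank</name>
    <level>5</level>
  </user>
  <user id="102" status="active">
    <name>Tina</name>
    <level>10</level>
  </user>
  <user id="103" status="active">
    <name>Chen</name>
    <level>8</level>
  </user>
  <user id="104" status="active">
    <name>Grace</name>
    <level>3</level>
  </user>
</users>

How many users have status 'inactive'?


Counting users with status='inactive':
  Uma (id=100) -> MATCH
Count: 1

ANSWER: 1


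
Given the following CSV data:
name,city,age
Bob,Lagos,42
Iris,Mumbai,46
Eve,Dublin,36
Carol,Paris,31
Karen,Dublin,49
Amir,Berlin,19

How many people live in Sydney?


Scanning city column for 'Sydney':
Total matches: 0

ANSWER: 0


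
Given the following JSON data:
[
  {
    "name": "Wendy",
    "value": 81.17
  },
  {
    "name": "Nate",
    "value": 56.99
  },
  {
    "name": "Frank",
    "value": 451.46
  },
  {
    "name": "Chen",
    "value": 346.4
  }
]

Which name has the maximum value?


Comparing values:
  Wendy: 81.17
  Nate: 56.99
  Frank: 451.46
  Chen: 346.4
Maximum: Frank (451.46)

ANSWER: Frank


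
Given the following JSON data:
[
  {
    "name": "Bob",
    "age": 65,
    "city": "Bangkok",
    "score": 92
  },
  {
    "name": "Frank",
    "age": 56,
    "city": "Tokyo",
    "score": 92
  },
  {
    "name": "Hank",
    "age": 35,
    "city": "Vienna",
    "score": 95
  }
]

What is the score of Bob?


Looking up record where name = Bob
Record index: 0
Field 'score' = 92

ANSWER: 92


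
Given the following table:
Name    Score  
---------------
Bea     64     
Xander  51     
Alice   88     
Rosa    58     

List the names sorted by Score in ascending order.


Sorting by Score (ascending):
  Xander: 51
  Rosa: 58
  Bea: 64
  Alice: 88


ANSWER: Xander, Rosa, Bea, Alice


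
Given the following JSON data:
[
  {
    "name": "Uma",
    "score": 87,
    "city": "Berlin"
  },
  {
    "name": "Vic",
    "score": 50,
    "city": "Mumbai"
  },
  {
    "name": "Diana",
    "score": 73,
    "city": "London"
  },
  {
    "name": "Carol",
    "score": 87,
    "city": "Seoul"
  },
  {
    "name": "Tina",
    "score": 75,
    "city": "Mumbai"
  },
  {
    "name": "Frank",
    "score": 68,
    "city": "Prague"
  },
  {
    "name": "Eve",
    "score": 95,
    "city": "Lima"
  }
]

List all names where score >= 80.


Filtering records where score >= 80:
  Uma (score=87) -> YES
  Vic (score=50) -> no
  Diana (score=73) -> no
  Carol (score=87) -> YES
  Tina (score=75) -> no
  Frank (score=68) -> no
  Eve (score=95) -> YES


ANSWER: Uma, Carol, Eve


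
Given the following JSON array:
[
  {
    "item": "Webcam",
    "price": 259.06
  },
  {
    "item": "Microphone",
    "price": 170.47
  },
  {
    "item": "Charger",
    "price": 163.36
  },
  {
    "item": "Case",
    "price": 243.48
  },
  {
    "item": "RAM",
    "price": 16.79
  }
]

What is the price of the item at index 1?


Array index 1 -> Microphone
price = 170.47

ANSWER: 170.47


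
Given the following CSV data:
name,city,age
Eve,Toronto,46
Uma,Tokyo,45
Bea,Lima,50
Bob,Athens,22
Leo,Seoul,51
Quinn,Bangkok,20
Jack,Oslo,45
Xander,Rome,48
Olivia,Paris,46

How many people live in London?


Scanning city column for 'London':
Total matches: 0

ANSWER: 0


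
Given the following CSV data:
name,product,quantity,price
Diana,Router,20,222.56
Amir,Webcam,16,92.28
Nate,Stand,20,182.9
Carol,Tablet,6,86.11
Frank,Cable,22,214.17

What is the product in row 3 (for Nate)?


Row 3: Nate
Column 'product' = Stand

ANSWER: Stand


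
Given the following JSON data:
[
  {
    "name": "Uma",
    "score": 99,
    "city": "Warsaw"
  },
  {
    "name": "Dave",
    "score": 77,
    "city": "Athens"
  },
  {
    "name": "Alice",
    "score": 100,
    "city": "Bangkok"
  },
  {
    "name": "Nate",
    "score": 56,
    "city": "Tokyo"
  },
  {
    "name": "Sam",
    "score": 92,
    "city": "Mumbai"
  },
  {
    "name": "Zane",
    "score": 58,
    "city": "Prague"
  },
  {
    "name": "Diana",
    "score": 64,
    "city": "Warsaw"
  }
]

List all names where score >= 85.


Filtering records where score >= 85:
  Uma (score=99) -> YES
  Dave (score=77) -> no
  Alice (score=100) -> YES
  Nate (score=56) -> no
  Sam (score=92) -> YES
  Zane (score=58) -> no
  Diana (score=64) -> no


ANSWER: Uma, Alice, Sam


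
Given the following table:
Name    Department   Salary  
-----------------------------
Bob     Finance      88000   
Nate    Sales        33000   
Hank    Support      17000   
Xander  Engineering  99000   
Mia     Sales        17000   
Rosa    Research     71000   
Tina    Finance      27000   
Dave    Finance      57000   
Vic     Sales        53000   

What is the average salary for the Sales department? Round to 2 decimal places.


Sales department members:
  Nate: 33000
  Mia: 17000
  Vic: 53000
Sum = 103000
Count = 3
Average = 103000 / 3 = 34333.33

ANSWER: 34333.33


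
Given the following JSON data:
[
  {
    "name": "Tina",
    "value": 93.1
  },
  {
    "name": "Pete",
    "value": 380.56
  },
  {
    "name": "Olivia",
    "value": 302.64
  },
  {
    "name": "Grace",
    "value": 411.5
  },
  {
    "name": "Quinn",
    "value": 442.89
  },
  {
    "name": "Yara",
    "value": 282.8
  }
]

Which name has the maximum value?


Comparing values:
  Tina: 93.1
  Pete: 380.56
  Olivia: 302.64
  Grace: 411.5
  Quinn: 442.89
  Yara: 282.8
Maximum: Quinn (442.89)

ANSWER: Quinn


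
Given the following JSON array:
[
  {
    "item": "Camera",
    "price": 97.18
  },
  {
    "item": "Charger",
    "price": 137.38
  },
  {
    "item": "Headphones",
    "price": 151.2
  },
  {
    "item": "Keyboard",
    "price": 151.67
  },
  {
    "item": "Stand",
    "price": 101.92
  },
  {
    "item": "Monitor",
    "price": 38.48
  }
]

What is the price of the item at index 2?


Array index 2 -> Headphones
price = 151.2

ANSWER: 151.2


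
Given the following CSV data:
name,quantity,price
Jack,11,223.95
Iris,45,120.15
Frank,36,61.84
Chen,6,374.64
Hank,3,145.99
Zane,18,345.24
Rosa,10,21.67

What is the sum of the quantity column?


Values in 'quantity' column:
  Row 1: 11
  Row 2: 45
  Row 3: 36
  Row 4: 6
  Row 5: 3
  Row 6: 18
  Row 7: 10
Sum = 11 + 45 + 36 + 6 + 3 + 18 + 10 = 129

ANSWER: 129


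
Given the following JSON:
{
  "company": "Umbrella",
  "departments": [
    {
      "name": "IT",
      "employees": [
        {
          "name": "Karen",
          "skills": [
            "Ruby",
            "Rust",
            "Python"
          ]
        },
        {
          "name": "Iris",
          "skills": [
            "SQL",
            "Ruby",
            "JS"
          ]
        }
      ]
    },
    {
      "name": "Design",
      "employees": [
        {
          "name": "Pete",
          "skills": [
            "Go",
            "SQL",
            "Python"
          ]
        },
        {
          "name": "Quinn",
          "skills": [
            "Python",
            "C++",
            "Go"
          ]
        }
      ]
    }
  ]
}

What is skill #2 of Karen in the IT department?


Path: departments[0].employees[0].skills[1]
Value: Rust

ANSWER: Rust


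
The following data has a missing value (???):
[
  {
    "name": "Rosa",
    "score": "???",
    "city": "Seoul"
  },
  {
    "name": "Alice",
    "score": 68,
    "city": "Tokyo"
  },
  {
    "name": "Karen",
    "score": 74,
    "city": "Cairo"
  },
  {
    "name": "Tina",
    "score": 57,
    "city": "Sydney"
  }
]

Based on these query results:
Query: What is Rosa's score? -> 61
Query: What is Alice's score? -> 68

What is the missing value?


The missing value is Rosa's score
From query: Rosa's score = 61

ANSWER: 61


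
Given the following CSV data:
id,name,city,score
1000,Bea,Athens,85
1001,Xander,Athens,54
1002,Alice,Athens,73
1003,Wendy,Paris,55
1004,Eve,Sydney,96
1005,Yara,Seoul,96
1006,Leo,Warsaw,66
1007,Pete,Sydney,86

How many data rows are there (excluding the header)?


Counting rows (excluding header):
Header: id,name,city,score
Data rows: 8

ANSWER: 8


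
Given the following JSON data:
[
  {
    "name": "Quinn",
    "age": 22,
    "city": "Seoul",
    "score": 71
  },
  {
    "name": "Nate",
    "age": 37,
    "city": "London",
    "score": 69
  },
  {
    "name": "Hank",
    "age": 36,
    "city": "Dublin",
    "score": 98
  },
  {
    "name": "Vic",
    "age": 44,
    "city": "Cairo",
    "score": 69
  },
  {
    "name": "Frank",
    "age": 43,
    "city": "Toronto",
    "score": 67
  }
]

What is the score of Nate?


Looking up record where name = Nate
Record index: 1
Field 'score' = 69

ANSWER: 69


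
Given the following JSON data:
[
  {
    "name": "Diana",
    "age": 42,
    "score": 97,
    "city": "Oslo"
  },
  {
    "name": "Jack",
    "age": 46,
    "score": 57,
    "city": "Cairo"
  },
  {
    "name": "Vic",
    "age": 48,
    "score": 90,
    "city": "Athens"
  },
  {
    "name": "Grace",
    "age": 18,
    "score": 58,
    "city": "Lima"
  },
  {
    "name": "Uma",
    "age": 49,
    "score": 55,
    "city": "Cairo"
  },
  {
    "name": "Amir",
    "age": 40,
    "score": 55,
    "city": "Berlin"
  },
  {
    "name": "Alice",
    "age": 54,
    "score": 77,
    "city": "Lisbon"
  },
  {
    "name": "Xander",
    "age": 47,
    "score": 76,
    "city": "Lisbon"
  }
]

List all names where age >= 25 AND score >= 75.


Checking both conditions:
  Diana (age=42, score=97) -> YES
  Jack (age=46, score=57) -> no
  Vic (age=48, score=90) -> YES
  Grace (age=18, score=58) -> no
  Uma (age=49, score=55) -> no
  Amir (age=40, score=55) -> no
  Alice (age=54, score=77) -> YES
  Xander (age=47, score=76) -> YES


ANSWER: Diana, Vic, Alice, Xander


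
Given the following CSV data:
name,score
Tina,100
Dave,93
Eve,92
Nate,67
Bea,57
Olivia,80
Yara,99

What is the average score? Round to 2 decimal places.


Scores: 100, 93, 92, 67, 57, 80, 99
Sum = 588
Count = 7
Average = 588 / 7 = 84.00

ANSWER: 84.00


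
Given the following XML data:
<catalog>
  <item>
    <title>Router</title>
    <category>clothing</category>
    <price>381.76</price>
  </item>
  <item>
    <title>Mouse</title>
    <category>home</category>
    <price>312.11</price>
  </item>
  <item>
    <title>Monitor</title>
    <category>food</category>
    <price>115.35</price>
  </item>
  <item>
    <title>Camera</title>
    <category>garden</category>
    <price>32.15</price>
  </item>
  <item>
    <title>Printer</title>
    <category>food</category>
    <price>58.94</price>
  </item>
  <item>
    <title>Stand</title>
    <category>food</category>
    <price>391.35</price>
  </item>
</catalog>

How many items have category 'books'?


Scanning <item> elements for <category>books</category>:
Count: 0

ANSWER: 0


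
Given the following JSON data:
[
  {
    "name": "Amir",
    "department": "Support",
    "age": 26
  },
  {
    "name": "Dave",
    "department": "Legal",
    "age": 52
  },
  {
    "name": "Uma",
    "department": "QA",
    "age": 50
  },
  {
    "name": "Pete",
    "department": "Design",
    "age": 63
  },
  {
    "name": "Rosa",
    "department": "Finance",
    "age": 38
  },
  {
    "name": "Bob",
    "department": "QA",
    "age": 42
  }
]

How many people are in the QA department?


Scanning records for department = QA
  Record 2: Uma
  Record 5: Bob
Count: 2

ANSWER: 2


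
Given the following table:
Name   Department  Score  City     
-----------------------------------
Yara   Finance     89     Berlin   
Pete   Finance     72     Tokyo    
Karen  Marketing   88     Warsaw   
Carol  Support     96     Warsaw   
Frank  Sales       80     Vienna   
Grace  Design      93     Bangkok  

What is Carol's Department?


Row 4: Carol
Department = Support

ANSWER: Support


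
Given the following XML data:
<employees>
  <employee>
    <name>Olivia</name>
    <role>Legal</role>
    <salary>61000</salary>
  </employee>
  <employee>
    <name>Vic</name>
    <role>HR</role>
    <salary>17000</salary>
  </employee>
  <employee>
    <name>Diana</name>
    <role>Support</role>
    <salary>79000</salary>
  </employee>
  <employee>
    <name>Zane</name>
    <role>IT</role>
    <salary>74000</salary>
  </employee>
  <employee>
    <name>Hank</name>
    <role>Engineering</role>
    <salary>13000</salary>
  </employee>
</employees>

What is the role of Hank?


Searching for <employee> with <name>Hank</name>
Found at position 5
<role>Engineering</role>

ANSWER: Engineering


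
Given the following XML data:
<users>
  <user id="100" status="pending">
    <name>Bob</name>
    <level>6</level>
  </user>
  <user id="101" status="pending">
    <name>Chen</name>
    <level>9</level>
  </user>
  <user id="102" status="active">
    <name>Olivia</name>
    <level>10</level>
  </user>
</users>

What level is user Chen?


Finding user: Chen
<level>9</level>

ANSWER: 9


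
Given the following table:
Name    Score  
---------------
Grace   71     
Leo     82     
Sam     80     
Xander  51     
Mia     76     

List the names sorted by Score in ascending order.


Sorting by Score (ascending):
  Xander: 51
  Grace: 71
  Mia: 76
  Sam: 80
  Leo: 82


ANSWER: Xander, Grace, Mia, Sam, Leo


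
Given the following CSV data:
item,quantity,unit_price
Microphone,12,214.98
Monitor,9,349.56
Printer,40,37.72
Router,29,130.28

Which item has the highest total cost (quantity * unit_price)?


Computing row totals:
  Microphone: 2579.76
  Monitor: 3146.04
  Printer: 1508.8
  Router: 3778.12
Maximum: Router (3778.12)

ANSWER: Router


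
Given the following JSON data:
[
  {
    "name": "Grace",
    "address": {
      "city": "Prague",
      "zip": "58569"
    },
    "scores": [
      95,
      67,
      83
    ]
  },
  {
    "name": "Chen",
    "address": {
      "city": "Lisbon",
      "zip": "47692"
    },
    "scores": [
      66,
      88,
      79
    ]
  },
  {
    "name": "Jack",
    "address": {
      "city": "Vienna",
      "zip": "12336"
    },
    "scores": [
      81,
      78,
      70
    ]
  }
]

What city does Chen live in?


Path: records[1].address.city
Value: Lisbon

ANSWER: Lisbon


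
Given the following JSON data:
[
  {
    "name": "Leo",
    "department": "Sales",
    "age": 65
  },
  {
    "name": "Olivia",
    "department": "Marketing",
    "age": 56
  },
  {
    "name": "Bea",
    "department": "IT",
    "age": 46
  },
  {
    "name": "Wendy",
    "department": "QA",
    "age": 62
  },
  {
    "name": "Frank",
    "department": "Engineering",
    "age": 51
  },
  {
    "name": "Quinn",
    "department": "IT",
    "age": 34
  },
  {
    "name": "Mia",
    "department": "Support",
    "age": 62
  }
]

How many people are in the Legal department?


Scanning records for department = Legal
  No matches found
Count: 0

ANSWER: 0


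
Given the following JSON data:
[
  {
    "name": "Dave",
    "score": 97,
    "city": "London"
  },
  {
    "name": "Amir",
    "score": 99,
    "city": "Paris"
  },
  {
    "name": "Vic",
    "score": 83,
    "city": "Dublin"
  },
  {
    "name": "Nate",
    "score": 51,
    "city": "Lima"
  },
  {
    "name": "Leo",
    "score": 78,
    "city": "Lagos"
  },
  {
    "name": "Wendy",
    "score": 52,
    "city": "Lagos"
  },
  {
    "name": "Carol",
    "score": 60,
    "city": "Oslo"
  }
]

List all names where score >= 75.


Filtering records where score >= 75:
  Dave (score=97) -> YES
  Amir (score=99) -> YES
  Vic (score=83) -> YES
  Nate (score=51) -> no
  Leo (score=78) -> YES
  Wendy (score=52) -> no
  Carol (score=60) -> no


ANSWER: Dave, Amir, Vic, Leo


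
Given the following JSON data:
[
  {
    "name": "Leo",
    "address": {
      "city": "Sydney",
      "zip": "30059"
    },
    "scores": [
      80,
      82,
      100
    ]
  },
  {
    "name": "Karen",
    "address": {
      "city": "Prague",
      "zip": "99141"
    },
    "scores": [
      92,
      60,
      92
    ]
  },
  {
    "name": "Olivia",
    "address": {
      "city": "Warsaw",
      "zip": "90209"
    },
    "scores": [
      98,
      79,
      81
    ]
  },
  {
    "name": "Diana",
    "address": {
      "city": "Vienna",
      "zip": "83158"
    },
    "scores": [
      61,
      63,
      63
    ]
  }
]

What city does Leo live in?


Path: records[0].address.city
Value: Sydney

ANSWER: Sydney
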